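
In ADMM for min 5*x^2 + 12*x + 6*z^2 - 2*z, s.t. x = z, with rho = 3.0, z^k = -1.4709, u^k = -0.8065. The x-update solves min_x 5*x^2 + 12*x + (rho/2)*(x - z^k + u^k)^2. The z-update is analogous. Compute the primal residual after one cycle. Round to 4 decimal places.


ADMM iteration with rho = 3.0, z^k = -1.4709, u^k = -0.8065
Step 1: x-update.
Minimize 5*x^2 + 12*x + (3.0/2)*(x + 1.4709 - 0.8065)^2
FOC: (2*5 + 3.0)*x = -12 + 3.0*(-1.4709 + 0.8065)
x^{k+1} = -1.0764
Step 2: z-update.
Minimize 6*z^2 - 2*z + (3.0/2)*(-1.0764 - z - 0.8065)^2
FOC: (2*6 + 3.0)*z = 2 + 3.0*(-1.0764 - 0.8065)
z^{k+1} = -0.2432
Step 3: u-update.
u^{k+1} = -0.8065 - 1.0764 + 0.2432 = -1.6397
Step 4: Primal residual = |-1.0764 + 0.2432| = 0.8332


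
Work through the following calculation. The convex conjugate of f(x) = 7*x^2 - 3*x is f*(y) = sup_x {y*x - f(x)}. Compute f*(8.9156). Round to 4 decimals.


f*(y) = sup_x {y*x - a*x^2 - b*x} = sup_x {(y-b)*x - a*x^2}
FOC: (y - b) - 2a*x = 0 => x* = (y - b)/(2a)
x* = (8.9156 + 3)/(2*7) = 0.8511
f*(8.9156) = (y-b)^2/(4a) = (8.9156 + 3)^2/(4*7)
= 141.9815/28 = 5.0708


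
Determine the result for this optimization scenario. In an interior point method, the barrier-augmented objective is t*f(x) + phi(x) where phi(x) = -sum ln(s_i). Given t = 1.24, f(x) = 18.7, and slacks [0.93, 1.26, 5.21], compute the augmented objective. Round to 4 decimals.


Step 1: Compute log-barrier.
ln values: [-0.0726, 0.2311, 1.6506]
phi = -(-0.0726 + 0.2311 + 1.6506) = -1.8091
Step 2: Compute augmented objective.
t*f(x) = 1.24*18.7 = 23.188
Total = 23.188 - 1.8091 = 21.3789


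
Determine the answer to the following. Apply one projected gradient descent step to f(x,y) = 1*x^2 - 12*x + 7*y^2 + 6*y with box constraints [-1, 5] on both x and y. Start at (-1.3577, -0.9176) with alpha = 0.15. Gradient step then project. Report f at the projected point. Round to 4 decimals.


Step 1: Compute gradient at (-1.3577, -0.9176).
grad_x = 2*1*-1.3577 - 12 = -14.7154
grad_y = 2*7*-0.9176 + 6 = -6.8464
Step 2: Gradient step.
x_raw = -1.3577 - 0.15*-14.7154 = 0.8496
y_raw = -0.9176 - 0.15*-6.8464 = 0.1094
Step 3: Project onto [-1, 5].
x_proj = clip(0.8496) = 0.8496
y_proj = clip(0.1094) = 0.1094
Step 4: Evaluate f.
f(0.8496, 0.1094) = -8.7336


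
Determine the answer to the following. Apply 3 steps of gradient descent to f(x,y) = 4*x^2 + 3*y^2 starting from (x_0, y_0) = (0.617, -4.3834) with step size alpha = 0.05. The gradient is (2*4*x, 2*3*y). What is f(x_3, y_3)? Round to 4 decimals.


Gradient descent on f(x,y) = 4*x^2 + 3*y^2.
Starting point: (0.617, -4.3834), alpha = 0.05
Step 1: grad_x = 2*4*0.617 = 4.936, grad_y = 2*3*-4.3834 = -26.3004
  x_1 = 0.617 - 0.05*4.936 = 0.3702
  y_1 = -4.3834 - 0.05*-26.3004 = -3.0684
Step 2: grad_x = 2*4*0.3702 = 2.9616, grad_y = 2*3*-3.0684 = -18.4103
  x_2 = 0.3702 - 0.05*2.9616 = 0.2221
  y_2 = -3.0684 - 0.05*-18.4103 = -2.1479
Step 3: grad_x = 2*4*0.2221 = 1.777, grad_y = 2*3*-2.1479 = -12.8872
  x_3 = 0.2221 - 0.05*1.777 = 0.1333
  y_3 = -2.1479 - 0.05*-12.8872 = -1.5035
f(0.1333, -1.5035) = 4*0.1333^2 + 3*(-1.5035)^2 = 6.8526


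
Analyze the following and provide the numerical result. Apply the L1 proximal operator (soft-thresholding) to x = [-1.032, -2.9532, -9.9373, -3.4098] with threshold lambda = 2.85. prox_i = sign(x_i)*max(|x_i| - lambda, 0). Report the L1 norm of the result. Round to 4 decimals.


Soft-thresholding with lambda = 2.85:
prox(-1.032) = sign(-1.032)*max(|-1.032| - 2.85, 0) = 0.0
prox(-2.9532) = sign(-2.9532)*max(|-2.9532| - 2.85, 0) = -0.1032
prox(-9.9373) = sign(-9.9373)*max(|-9.9373| - 2.85, 0) = -7.0873
prox(-3.4098) = sign(-3.4098)*max(|-3.4098| - 2.85, 0) = -0.5598
prox(x) = [0.0, -0.1032, -7.0873, -0.5598]
||prox(x)||_1 = 0.0 + 0.1032 + 7.0873 + 0.5598 = 7.7503


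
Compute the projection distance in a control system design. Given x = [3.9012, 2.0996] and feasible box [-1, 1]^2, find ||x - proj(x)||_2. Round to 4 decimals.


Project each component onto [-1, 1].
clip(3.9012) = 1.0, clip(2.0996) = 1.0
Projection = [1.0, 1.0]
Squared diffs: [8.417, 1.2091]
Distance = sqrt(9.6261) = 3.1026


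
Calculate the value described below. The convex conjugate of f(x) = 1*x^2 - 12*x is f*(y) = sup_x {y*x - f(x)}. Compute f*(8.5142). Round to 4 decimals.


f*(y) = sup_x {y*x - a*x^2 - b*x} = sup_x {(y-b)*x - a*x^2}
FOC: (y - b) - 2a*x = 0 => x* = (y - b)/(2a)
x* = (8.5142 + 12)/(2*1) = 10.2571
f*(8.5142) = (y-b)^2/(4a) = (8.5142 + 12)^2/(4*1)
= 420.8324/4 = 105.2081


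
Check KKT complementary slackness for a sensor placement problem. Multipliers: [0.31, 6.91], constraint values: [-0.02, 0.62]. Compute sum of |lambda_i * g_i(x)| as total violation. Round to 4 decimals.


KKT complementary slackness check:
lambda_1 * g_1 = 0.31 * -0.02 = -0.0062
lambda_2 * g_2 = 6.91 * 0.62 = 4.2842
Total violation = 0.0062 + 4.2842 = 4.2904


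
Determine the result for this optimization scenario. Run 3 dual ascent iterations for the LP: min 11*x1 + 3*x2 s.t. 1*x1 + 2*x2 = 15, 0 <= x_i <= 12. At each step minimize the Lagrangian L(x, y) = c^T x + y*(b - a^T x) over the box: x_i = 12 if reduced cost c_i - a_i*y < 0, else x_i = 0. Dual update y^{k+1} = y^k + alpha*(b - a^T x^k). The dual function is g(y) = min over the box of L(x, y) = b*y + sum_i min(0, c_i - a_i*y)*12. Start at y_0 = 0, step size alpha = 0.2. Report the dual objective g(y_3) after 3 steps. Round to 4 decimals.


Dual ascent for LP: min 11*x1 + 3*x2, 1*x1 + 2*x2 = 15, 0 <= x_i <= 12
Step 1: y^k = 0.0, reduced costs: (11.0, 3.0)
  x^k = (0.0, 0.0), subgradient = b - a^T x = 15.0
  y^{k+1} = 0.0 + 0.2*15.0 = 3.0
Step 2: y^k = 3.0, reduced costs: (8.0, -3.0)
  x^k = (0.0, 12.0), subgradient = b - a^T x = -9.0
  y^{k+1} = 3.0 + 0.2*-9.0 = 1.2
Step 3: y^k = 1.2, reduced costs: (9.8, 0.6)
  x^k = (0.0, 0.0), subgradient = b - a^T x = 15.0
  y^{k+1} = 1.2 + 0.2*15.0 = 4.2
Dual objective at y_3 = 4.2: reduced costs (6.8, -5.4), box minimizer x = (0.0, 12.0)
g(y_3) = b*y + (c1 - a1*y)*x1 + (c2 - a2*y)*x2 = 15*4.2 + 6.8*0.0 + (-5.4)*12.0 = 63.0 + 0.0 - 64.8 = -1.8


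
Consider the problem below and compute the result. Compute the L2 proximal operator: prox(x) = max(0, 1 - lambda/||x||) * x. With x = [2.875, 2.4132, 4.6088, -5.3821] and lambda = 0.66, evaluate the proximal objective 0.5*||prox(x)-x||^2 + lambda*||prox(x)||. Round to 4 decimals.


Step 1: Compute ||x||.
||x|| = 8.0186
Step 2: Compute scaling factor.
scale = max(0, 1 - 0.66/8.0186) = 0.9177
Step 3: prox(x) = [2.6384, 2.2146, 4.2295, -4.9391]
||prox(x)|| = 7.3586
Step 4: Proximal objective.
0.5*||prox-x||^2 = 0.2178
lambda*||prox|| = 4.8567
Total = 5.0744


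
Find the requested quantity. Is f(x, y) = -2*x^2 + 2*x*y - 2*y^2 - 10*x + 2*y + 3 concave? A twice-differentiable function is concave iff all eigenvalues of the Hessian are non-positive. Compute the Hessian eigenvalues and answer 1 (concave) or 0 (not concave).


The Hessian of f(x,y) = -2*x^2 + 2*x*y - 2*y^2 - 10*x + 2*y + 3 is:
H = [[-4, 2], [2, -4]]
Trace = -4 - 4 = -8
Determinant = -4*-4 - (2)^2 = 12
Discriminant = (-8)^2 - 4*12 = 16.0
Eigenvalues: lambda_1 = -6.0, lambda_2 = -2.0
The function is concave.

1


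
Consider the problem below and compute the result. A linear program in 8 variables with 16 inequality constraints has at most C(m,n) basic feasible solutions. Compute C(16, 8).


Each vertex corresponds to some choice of n active constraints out of m, so the number of vertices is at most C(m, n) = m! / (n!(m-n)!).
m = 16, n = 8
Numerator: 16 * 15 * 14 * 13 * 12 * 11 * 10 * 9
Denominator: 8! = 40320
C(16, 8) = 12870


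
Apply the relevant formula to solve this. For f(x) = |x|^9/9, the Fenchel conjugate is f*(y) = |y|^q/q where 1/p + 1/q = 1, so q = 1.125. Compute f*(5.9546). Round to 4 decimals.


The conjugate exponent q satisfies 1/p + 1/q = 1.
p = 9, so q = 9/(9 - 1) = 1.125
|y|^q = 5.9546^1.125 = 7.4423
f*(5.9546) = 7.4423 / 1.125 = 6.6154


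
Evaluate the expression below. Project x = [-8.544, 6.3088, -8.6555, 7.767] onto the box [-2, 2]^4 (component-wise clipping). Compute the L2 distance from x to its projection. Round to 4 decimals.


Project each component onto [-2, 2].
clip(-8.544) = -2.0, clip(6.3088) = 2.0, clip(-8.6555) = -2.0, clip(7.767) = 2.0
Projection = [-2.0, 2.0, -2.0, 2.0]
Squared diffs: [42.8239, 18.5658, 44.2957, 33.2583]
Distance = sqrt(138.9437) = 11.7874


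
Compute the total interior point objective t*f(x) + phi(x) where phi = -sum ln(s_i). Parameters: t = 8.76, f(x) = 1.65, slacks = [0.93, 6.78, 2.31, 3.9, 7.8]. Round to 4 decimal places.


Step 1: Compute log-barrier.
ln values: [-0.0726, 1.914, 0.8372, 1.361, 2.0541]
phi = -(-0.0726 + 1.914 + 0.8372 + 1.361 + 2.0541) = -6.0938
Step 2: Compute augmented objective.
t*f(x) = 8.76*1.65 = 14.454
Total = 14.454 - 6.0938 = 8.3602


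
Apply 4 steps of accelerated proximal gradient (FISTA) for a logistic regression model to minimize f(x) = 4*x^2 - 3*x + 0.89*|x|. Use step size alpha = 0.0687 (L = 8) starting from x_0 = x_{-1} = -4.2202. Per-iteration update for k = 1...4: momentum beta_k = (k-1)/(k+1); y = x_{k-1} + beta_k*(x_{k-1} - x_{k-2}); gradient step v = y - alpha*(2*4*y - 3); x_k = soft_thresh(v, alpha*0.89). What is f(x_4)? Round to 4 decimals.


FISTA on f(x) = 4*x^2 - 3*x + 0.89*|x|
L = 8, alpha = 0.0687
Iteration 1: beta = 0.0, y = -4.2202 + 0.0*(-4.2202 + 4.2202) = -4.2202
  grad(y) = -36.7616, v = y - alpha*grad = -1.6947
  prox(v) = soft_thresh(-1.6947, 0.0611) = -1.6335
Iteration 2: beta = 0.3333, y = -1.6335 + 0.3333*(-1.6335 + 4.2202) = -0.7713
  grad(y) = -9.1705, v = y - alpha*grad = -0.1413
  prox(v) = soft_thresh(-0.1413, 0.0611) = -0.0802
Iteration 3: beta = 0.5, y = -0.0802 + 0.5*(-0.0802 + 1.6335) = 0.6965
  grad(y) = 2.5723, v = y - alpha*grad = 0.5198
  prox(v) = soft_thresh(0.5198, 0.0611) = 0.4587
Iteration 4: beta = 0.6, y = 0.4587 + 0.6*(0.4587 + 0.0802) = 0.782
  grad(y) = 3.2558, v = y - alpha*grad = 0.5583
  prox(v) = soft_thresh(0.5583, 0.0611) = 0.4972
f(x_4) = 4*0.4972^2 - 3*0.4972 + 0.89*|0.4972| = -0.0603


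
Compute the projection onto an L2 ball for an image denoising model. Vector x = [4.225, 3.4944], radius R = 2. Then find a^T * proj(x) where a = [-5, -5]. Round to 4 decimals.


Step 1: Compute ||x|| (intermediates to 6 decimals).
||x|| = sqrt(4.225^2 + 3.4944^2) = 5.482833
Step 2: Project.
Since ||x|| > R, scale = R/||x|| = 2/5.482833 = 0.364775, proj(x) = scale * x
proj(x) = [1.541174, 1.27467]
Step 3: Dot product.
a^T * proj(x) = -5*1.541174 - 5*1.27467 = -14.0792


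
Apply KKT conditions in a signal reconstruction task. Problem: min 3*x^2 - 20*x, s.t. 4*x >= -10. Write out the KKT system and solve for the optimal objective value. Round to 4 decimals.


Step 1: Try lambda = 0 (constraint inactive).
Stationarity: 2*3*x - 20 = 0
x* = 20/(2*3) = 10/3 = 3.3333 (rounded; the exact value 10/3 is used below)
Check constraint: 4*3.3333 = 13.3332 >= -10 -- satisfied.
Step 2: Compute optimal value.
f(x*) = 3*(10/3)^2 - 20*(10/3) = -33.3333


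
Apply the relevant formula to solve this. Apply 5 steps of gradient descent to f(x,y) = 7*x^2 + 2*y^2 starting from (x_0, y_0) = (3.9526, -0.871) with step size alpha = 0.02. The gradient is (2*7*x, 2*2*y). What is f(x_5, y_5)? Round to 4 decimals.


Gradient descent on f(x,y) = 7*x^2 + 2*y^2.
Starting point: (3.9526, -0.871), alpha = 0.02
Step 1: grad_x = 2*7*3.9526 = 55.3364, grad_y = 2*2*-0.871 = -3.484
  x_1 = 3.9526 - 0.02*55.3364 = 2.8459
  y_1 = -0.871 - 0.02*-3.484 = -0.8013
Step 2: grad_x = 2*7*2.8459 = 39.8422, grad_y = 2*2*-0.8013 = -3.2053
  x_2 = 2.8459 - 0.02*39.8422 = 2.049
  y_2 = -0.8013 - 0.02*-3.2053 = -0.7372
Step 3: grad_x = 2*7*2.049 = 28.6864, grad_y = 2*2*-0.7372 = -2.9489
  x_3 = 2.049 - 0.02*28.6864 = 1.4753
  y_3 = -0.7372 - 0.02*-2.9489 = -0.6782
Step 4: grad_x = 2*7*1.4753 = 20.6542, grad_y = 2*2*-0.6782 = -2.7129
  x_4 = 1.4753 - 0.02*20.6542 = 1.0622
  y_4 = -0.6782 - 0.02*-2.7129 = -0.624
Step 5: grad_x = 2*7*1.0622 = 14.871, grad_y = 2*2*-0.624 = -2.4959
  x_5 = 1.0622 - 0.02*14.871 = 0.7648
  y_5 = -0.624 - 0.02*-2.4959 = -0.5741
f(0.7648, -0.5741) = 7*0.7648^2 + 2*(-0.5741)^2 = 4.7535


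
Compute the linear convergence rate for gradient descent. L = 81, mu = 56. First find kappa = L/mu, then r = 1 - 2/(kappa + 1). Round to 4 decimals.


Step 1: Compute the condition number.
kappa = L/mu = 81/56 = 1.4464
Step 2: Compute the convergence rate.
r = 1 - 2/(kappa + 1) = 1 - 2*mu/(L + mu) = (L - mu)/(L + mu) = 25/137 = 0.1825


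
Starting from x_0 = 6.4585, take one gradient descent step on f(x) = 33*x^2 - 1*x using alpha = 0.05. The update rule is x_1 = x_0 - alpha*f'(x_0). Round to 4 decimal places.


We compute the gradient at x_0 and apply the update.
f'(x) = 66*x - 1
f'(6.4585) = 66*6.4585 - 1 = 425.261
x_1 = 6.4585 - 0.05*425.261 = -14.8046


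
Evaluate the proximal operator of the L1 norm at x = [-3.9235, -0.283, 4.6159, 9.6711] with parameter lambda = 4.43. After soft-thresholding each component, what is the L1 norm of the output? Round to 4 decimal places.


Soft-thresholding with lambda = 4.43:
prox(-3.9235) = sign(-3.9235)*max(|-3.9235| - 4.43, 0) = 0.0
prox(-0.283) = sign(-0.283)*max(|-0.283| - 4.43, 0) = 0.0
prox(4.6159) = sign(4.6159)*max(|4.6159| - 4.43, 0) = 0.1859
prox(9.6711) = sign(9.6711)*max(|9.6711| - 4.43, 0) = 5.2411
prox(x) = [0.0, 0.0, 0.1859, 5.2411]
||prox(x)||_1 = 0.0 + 0.0 + 0.1859 + 5.2411 = 5.427


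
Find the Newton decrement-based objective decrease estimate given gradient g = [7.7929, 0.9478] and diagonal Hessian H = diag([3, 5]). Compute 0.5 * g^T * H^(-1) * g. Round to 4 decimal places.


Step 1: H is diagonal, so H^(-1) * g = [2.5976, 0.1896].
Step 2: g^T H^(-1) g = sum_i g_i^2 / H_ii
  = (7.7929)^2/3 + (0.9478)^2/5
  = 20.2431 + 0.1797 = 20.4228
Step 3: Objective decrease = 0.5 * g^T H^(-1) g = 10.2114


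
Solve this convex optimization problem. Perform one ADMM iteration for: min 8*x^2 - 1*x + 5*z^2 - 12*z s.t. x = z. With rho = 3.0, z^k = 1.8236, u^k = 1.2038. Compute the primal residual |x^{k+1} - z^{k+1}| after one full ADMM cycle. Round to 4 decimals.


ADMM iteration with rho = 3.0, z^k = 1.8236, u^k = 1.2038
Step 1: x-update.
Minimize 8*x^2 - 1*x + (3.0/2)*(x - 1.8236 + 1.2038)^2
FOC: (2*8 + 3.0)*x = 1 + 3.0*(1.8236 - 1.2038)
x^{k+1} = 0.1505
Step 2: z-update.
Minimize 5*z^2 - 12*z + (3.0/2)*(0.1505 - z + 1.2038)^2
FOC: (2*5 + 3.0)*z = 12 + 3.0*(0.1505 + 1.2038)
z^{k+1} = 1.2356
Step 3: u-update.
u^{k+1} = 1.2038 + 0.1505 - 1.2356 = 0.1187
Step 4: Primal residual = |0.1505 - 1.2356| = 1.0851


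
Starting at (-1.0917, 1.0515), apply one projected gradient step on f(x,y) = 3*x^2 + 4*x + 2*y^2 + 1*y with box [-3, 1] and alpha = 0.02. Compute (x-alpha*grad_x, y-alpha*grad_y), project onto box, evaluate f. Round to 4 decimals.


Step 1: Compute gradient at (-1.0917, 1.0515).
grad_x = 2*3*-1.0917 + 4 = -2.5502
grad_y = 2*2*1.0515 + 1 = 5.206
Step 2: Gradient step.
x_raw = -1.0917 - 0.02*-2.5502 = -1.0407
y_raw = 1.0515 - 0.02*5.206 = 0.9474
Step 3: Project onto [-3, 1].
x_proj = clip(-1.0407) = -1.0407
y_proj = clip(0.9474) = 0.9474
Step 4: Evaluate f.
f(-1.0407, 0.9474) = 1.8288


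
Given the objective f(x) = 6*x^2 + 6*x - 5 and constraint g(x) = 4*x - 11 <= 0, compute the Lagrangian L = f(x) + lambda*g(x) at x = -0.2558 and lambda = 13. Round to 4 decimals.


Step 1: Evaluate f(x).
f(-0.2558) = 6*(-0.2558)^2 + 6*(-0.2558) - 5 = -6.1422
Step 2: Evaluate g(x).
g(-0.2558) = 4*-0.2558 - 11 = -12.0232
Step 3: Compute Lagrangian.
L = -6.1422 + 13*-12.0232 = -162.4438


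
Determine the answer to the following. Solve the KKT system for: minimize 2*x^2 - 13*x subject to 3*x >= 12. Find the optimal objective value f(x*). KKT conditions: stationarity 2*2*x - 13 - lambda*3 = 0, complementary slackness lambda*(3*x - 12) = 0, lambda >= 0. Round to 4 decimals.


Step 1: Try lambda = 0 (constraint inactive).
x_unc = 13/(2*2) = 3.25
Check: 3*3.25 = 9.75 < 12 -- violated!
Step 2: Constraint must be active: 3*x = 12
x* = 12/3 = 4.0
lambda = (2*2*4.0 - 13)/3 = 1.0
Step 3: Compute optimal value.
f(x*) = 2*4.0^2 - 13*4.0 = -20.0


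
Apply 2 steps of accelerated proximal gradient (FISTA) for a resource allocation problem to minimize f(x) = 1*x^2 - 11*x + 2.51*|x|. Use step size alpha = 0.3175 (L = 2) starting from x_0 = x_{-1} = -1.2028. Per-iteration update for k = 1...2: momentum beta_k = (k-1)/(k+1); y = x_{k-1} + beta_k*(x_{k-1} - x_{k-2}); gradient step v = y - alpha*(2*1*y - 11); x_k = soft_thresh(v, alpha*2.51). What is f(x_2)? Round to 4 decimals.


FISTA on f(x) = 1*x^2 - 11*x + 2.51*|x|
L = 2, alpha = 0.3175
Iteration 1: beta = 0.0, y = -1.2028 + 0.0*(-1.2028 + 1.2028) = -1.2028
  grad(y) = -13.4056, v = y - alpha*grad = 3.0535
  prox(v) = soft_thresh(3.0535, 0.7969) = 2.2566
Iteration 2: beta = 0.3333, y = 2.2566 + 0.3333*(2.2566 + 1.2028) = 3.4097
  grad(y) = -4.1807, v = y - alpha*grad = 4.737
  prox(v) = soft_thresh(4.737, 0.7969) = 3.9401
f(x_2) = 1*3.9401^2 - 11*3.9401 + 2.51*|3.9401| = -17.9271


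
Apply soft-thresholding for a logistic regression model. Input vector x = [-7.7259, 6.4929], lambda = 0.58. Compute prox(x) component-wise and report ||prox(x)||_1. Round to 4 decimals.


Soft-thresholding with lambda = 0.58:
prox(-7.7259) = sign(-7.7259)*max(|-7.7259| - 0.58, 0) = -7.1459
prox(6.4929) = sign(6.4929)*max(|6.4929| - 0.58, 0) = 5.9129
prox(x) = [-7.1459, 5.9129]
||prox(x)||_1 = 7.1459 + 5.9129 = 13.0588


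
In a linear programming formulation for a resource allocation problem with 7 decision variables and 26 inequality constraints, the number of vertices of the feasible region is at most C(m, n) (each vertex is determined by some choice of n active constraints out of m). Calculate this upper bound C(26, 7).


Each vertex corresponds to some choice of n active constraints out of m, so the number of vertices is at most C(m, n) = m! / (n!(m-n)!).
m = 26, n = 7
Numerator: 26 * 25 * 24 * 23 * 22 * 21 * 20
Denominator: 7! = 5040
C(26, 7) = 657800


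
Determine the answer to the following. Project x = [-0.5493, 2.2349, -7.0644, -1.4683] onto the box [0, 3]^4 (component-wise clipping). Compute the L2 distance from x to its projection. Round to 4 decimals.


Project each component onto [0, 3].
clip(-0.5493) = 0.0, clip(2.2349) = 2.2349, clip(-7.0644) = 0.0, clip(-1.4683) = 0.0
Projection = [0.0, 2.2349, 0.0, 0.0]
Squared diffs: [0.3017, 0.0, 49.9057, 2.1559]
Distance = sqrt(52.3633) = 7.2363


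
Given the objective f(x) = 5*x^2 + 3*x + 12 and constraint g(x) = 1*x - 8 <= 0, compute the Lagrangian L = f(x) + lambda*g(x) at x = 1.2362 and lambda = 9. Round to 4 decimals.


Step 1: Evaluate f(x).
f(1.2362) = 5*1.2362^2 + 3*1.2362 + 12 = 23.3496
Step 2: Evaluate g(x).
g(1.2362) = 1*1.2362 - 8 = -6.7638
Step 3: Compute Lagrangian.
L = 23.3496 + 9*-6.7638 = -37.5246


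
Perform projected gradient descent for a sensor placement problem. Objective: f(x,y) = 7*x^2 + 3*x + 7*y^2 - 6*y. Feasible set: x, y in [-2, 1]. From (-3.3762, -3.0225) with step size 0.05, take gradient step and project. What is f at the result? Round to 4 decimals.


Step 1: Compute gradient at (-3.3762, -3.0225).
grad_x = 2*7*-3.3762 + 3 = -44.2668
grad_y = 2*7*-3.0225 - 6 = -48.315
Step 2: Gradient step.
x_raw = -3.3762 - 0.05*-44.2668 = -1.1629
y_raw = -3.0225 - 0.05*-48.315 = -0.6068
Step 3: Project onto [-2, 1].
x_proj = clip(-1.1629) = -1.1629
y_proj = clip(-0.6068) = -0.6068
Step 4: Evaluate f.
f(-1.1629, -0.6068) = 12.1946


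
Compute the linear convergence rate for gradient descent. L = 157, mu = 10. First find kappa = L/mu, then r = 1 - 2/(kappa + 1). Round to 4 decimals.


Step 1: Compute the condition number.
kappa = L/mu = 157/10 = 15.7
Step 2: Compute the convergence rate.
r = 1 - 2/(kappa + 1) = 1 - 2*mu/(L + mu) = (L - mu)/(L + mu) = 147/167 = 0.8802


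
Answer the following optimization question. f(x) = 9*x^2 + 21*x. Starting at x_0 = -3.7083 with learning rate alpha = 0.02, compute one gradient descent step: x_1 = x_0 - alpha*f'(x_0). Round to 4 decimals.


We compute the gradient at x_0 and apply the update.
f'(x) = 18*x + 21
f'(-3.7083) = 18*-3.7083 + 21 = -45.7494
x_1 = -3.7083 - 0.02*-45.7494 = -2.7933


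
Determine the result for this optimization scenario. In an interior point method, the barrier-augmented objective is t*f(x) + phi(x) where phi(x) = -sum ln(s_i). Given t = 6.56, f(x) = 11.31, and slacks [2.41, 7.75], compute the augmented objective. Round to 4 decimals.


Step 1: Compute log-barrier.
ln values: [0.8796, 2.0477]
phi = -(0.8796 + 2.0477) = -2.9273
Step 2: Compute augmented objective.
t*f(x) = 6.56*11.31 = 74.1936
Total = 74.1936 - 2.9273 = 71.2663


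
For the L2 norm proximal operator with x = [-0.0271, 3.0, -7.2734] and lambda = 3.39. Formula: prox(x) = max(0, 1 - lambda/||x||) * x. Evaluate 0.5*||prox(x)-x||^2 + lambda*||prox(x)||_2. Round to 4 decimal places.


Step 1: Compute ||x||.
||x|| = 7.8679
Step 2: Compute scaling factor.
scale = max(0, 1 - 3.39/7.8679) = 0.5691
Step 3: prox(x) = [-0.0154, 1.7074, -4.1395]
||prox(x)|| = 4.4779
Step 4: Proximal objective.
0.5*||prox-x||^2 = 5.7461
lambda*||prox|| = 15.1801
Total = 20.926


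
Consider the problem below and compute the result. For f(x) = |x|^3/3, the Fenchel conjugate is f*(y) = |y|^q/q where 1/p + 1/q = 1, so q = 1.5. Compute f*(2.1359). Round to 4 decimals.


The conjugate exponent q satisfies 1/p + 1/q = 1.
p = 3, so q = 3/(3 - 1) = 1.5
|y|^q = 2.1359^1.5 = 3.1216
f*(2.1359) = 3.1216 / 1.5 = 2.081


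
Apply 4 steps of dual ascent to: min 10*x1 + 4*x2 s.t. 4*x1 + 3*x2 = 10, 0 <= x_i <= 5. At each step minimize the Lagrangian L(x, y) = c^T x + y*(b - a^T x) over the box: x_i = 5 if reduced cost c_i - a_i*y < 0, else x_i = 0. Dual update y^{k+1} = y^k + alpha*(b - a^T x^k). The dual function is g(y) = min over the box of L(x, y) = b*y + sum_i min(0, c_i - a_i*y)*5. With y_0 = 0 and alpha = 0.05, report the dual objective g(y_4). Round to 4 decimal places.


Dual ascent for LP: min 10*x1 + 4*x2, 4*x1 + 3*x2 = 10, 0 <= x_i <= 5
Step 1: y^k = 0.0, reduced costs: (10.0, 4.0)
  x^k = (0.0, 0.0), subgradient = b - a^T x = 10.0
  y^{k+1} = 0.0 + 0.05*10.0 = 0.5
Step 2: y^k = 0.5, reduced costs: (8.0, 2.5)
  x^k = (0.0, 0.0), subgradient = b - a^T x = 10.0
  y^{k+1} = 0.5 + 0.05*10.0 = 1.0
Step 3: y^k = 1.0, reduced costs: (6.0, 1.0)
  x^k = (0.0, 0.0), subgradient = b - a^T x = 10.0
  y^{k+1} = 1.0 + 0.05*10.0 = 1.5
Step 4: y^k = 1.5, reduced costs: (4.0, -0.5)
  x^k = (0.0, 5.0), subgradient = b - a^T x = -5.0
  y^{k+1} = 1.5 + 0.05*-5.0 = 1.25
Dual objective at y_4 = 1.25: reduced costs (5.0, 0.25), box minimizer x = (0.0, 0.0)
g(y_4) = b*y + (c1 - a1*y)*x1 + (c2 - a2*y)*x2 = 10*1.25 + 5.0*0.0 + 0.25*0.0 = 12.5 + 0.0 + 0.0 = 12.5


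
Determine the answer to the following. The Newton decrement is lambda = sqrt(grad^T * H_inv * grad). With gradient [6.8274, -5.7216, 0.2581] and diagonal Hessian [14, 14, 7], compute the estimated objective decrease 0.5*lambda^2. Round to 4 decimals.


Step 1: H is diagonal, so H^(-1) * g = [0.4877, -0.4087, 0.0369].
Step 2: g^T H^(-1) g = sum_i g_i^2 / H_ii
  = (6.8274)^2/14 + (-5.7216)^2/14 + (0.2581)^2/7
  = 3.3295 + 2.3383 + 0.0095 = 5.6774
Step 3: Objective decrease = 0.5 * g^T H^(-1) g = 2.8387


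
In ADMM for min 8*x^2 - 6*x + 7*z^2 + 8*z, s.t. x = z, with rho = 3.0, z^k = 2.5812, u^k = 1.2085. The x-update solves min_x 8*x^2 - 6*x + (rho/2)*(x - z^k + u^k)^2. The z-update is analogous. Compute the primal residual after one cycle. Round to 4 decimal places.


ADMM iteration with rho = 3.0, z^k = 2.5812, u^k = 1.2085
Step 1: x-update.
Minimize 8*x^2 - 6*x + (3.0/2)*(x - 2.5812 + 1.2085)^2
FOC: (2*8 + 3.0)*x = 6 + 3.0*(2.5812 - 1.2085)
x^{k+1} = 0.5325
Step 2: z-update.
Minimize 7*z^2 + 8*z + (3.0/2)*(0.5325 - z + 1.2085)^2
FOC: (2*7 + 3.0)*z = -8 + 3.0*(0.5325 + 1.2085)
z^{k+1} = -0.1633
Step 3: u-update.
u^{k+1} = 1.2085 + 0.5325 + 0.1633 = 1.9044
Step 4: Primal residual = |0.5325 + 0.1633| = 0.6959


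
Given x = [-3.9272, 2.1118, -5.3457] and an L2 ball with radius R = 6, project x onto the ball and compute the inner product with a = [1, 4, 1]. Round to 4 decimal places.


Step 1: Compute ||x|| (intermediates to 6 decimals).
||x|| = sqrt((-3.9272)^2 + 2.1118^2 + (-5.3457)^2) = 6.961258
Step 2: Project.
Since ||x|| > R, scale = R/||x|| = 6/6.961258 = 0.861913, proj(x) = scale * x
proj(x) = [-3.384905, 1.820188, -4.607528]
Step 3: Dot product.
a^T * proj(x) = 1*(-3.384905) + 4*1.820188 + 1*(-4.607528) = -0.7117


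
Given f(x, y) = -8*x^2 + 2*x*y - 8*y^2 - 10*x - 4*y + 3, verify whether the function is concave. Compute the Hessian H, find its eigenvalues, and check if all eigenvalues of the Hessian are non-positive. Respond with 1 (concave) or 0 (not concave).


The Hessian of f(x,y) = -8*x^2 + 2*x*y - 8*y^2 - 10*x - 4*y + 3 is:
H = [[-16, 2], [2, -16]]
Trace = -16 - 16 = -32
Determinant = -16*-16 - (2)^2 = 252
Discriminant = (-32)^2 - 4*252 = 16.0
Eigenvalues: lambda_1 = -18.0, lambda_2 = -14.0
The function is concave.

1


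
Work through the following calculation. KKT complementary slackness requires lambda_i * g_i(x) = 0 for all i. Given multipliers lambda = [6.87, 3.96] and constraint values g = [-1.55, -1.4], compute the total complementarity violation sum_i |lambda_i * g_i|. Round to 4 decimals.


KKT complementary slackness check:
lambda_1 * g_1 = 6.87 * -1.55 = -10.6485
lambda_2 * g_2 = 3.96 * -1.4 = -5.544
Total violation = 10.6485 + 5.544 = 16.1925


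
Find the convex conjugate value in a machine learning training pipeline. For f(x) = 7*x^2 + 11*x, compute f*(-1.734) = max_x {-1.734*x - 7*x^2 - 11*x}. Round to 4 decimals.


f*(y) = sup_x {y*x - a*x^2 - b*x} = sup_x {(y-b)*x - a*x^2}
FOC: (y - b) - 2a*x = 0 => x* = (y - b)/(2a)
x* = (-1.734 - 11)/(2*7) = -0.9096
f*(-1.734) = (y-b)^2/(4a) = (-1.734 - 11)^2/(4*7)
= 162.1548/28 = 5.7912


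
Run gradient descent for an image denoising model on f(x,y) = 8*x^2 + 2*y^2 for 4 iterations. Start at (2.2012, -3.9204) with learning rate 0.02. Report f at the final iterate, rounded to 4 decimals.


Gradient descent on f(x,y) = 8*x^2 + 2*y^2.
Starting point: (2.2012, -3.9204), alpha = 0.02
Step 1: grad_x = 2*8*2.2012 = 35.2192, grad_y = 2*2*-3.9204 = -15.6816
  x_1 = 2.2012 - 0.02*35.2192 = 1.4968
  y_1 = -3.9204 - 0.02*-15.6816 = -3.6068
Step 2: grad_x = 2*8*1.4968 = 23.9491, grad_y = 2*2*-3.6068 = -14.4271
  x_2 = 1.4968 - 0.02*23.9491 = 1.0178
  y_2 = -3.6068 - 0.02*-14.4271 = -3.3182
Step 3: grad_x = 2*8*1.0178 = 16.2854, grad_y = 2*2*-3.3182 = -13.2729
  x_3 = 1.0178 - 0.02*16.2854 = 0.6921
  y_3 = -3.3182 - 0.02*-13.2729 = -3.0528
Step 4: grad_x = 2*8*0.6921 = 11.074, grad_y = 2*2*-3.0528 = -12.2111
  x_4 = 0.6921 - 0.02*11.074 = 0.4706
  y_4 = -3.0528 - 0.02*-12.2111 = -2.8085
f(0.4706, -2.8085) = 8*0.4706^2 + 2*(-2.8085)^2 = 17.5479


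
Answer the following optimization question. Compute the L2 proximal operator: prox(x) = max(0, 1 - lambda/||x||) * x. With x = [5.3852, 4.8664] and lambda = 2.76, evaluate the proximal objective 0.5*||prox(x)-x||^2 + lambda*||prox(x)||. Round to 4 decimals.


Step 1: Compute ||x||.
||x|| = 7.2583
Step 2: Compute scaling factor.
scale = max(0, 1 - 2.76/7.2583) = 0.6197
Step 3: prox(x) = [3.3374, 3.0159]
||prox(x)|| = 4.4983
Step 4: Proximal objective.
0.5*||prox-x||^2 = 3.8088
lambda*||prox|| = 12.4153
Total = 16.224


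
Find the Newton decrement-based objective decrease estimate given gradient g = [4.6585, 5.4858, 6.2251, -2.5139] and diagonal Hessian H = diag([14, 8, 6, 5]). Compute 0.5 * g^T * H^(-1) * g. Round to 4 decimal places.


Step 1: H is diagonal, so H^(-1) * g = [0.3328, 0.6857, 1.0375, -0.5028].
Step 2: g^T H^(-1) g = sum_i g_i^2 / H_ii
  = (4.6585)^2/14 + (5.4858)^2/8 + (6.2251)^2/6 + (-2.5139)^2/5
  = 1.5501 + 3.7618 + 6.4586 + 1.2639 = 13.0344
Step 3: Objective decrease = 0.5 * g^T H^(-1) g = 6.5172


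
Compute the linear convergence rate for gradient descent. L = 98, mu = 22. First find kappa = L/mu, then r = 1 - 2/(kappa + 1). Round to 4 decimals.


Step 1: Compute the condition number.
kappa = L/mu = 98/22 = 4.4545
Step 2: Compute the convergence rate.
r = 1 - 2/(kappa + 1) = 1 - 2*mu/(L + mu) = (L - mu)/(L + mu) = 76/120 = 0.6333


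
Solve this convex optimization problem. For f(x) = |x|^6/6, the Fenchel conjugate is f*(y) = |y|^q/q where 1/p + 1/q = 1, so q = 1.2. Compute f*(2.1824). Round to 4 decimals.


The conjugate exponent q satisfies 1/p + 1/q = 1.
p = 6, so q = 6/(6 - 1) = 1.2
|y|^q = 2.1824^1.2 = 2.5511
f*(2.1824) = 2.5511 / 1.2 = 2.1259


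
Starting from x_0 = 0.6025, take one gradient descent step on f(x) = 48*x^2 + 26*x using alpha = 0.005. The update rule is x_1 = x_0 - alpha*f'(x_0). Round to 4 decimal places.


We compute the gradient at x_0 and apply the update.
f'(x) = 96*x + 26
f'(0.6025) = 96*0.6025 + 26 = 83.84
x_1 = 0.6025 - 0.005*83.84 = 0.1833


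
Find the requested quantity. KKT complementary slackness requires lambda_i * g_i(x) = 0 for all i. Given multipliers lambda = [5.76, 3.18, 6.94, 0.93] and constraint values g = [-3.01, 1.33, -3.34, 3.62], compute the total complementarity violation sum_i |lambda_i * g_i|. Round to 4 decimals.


KKT complementary slackness check:
lambda_1 * g_1 = 5.76 * -3.01 = -17.3376
lambda_2 * g_2 = 3.18 * 1.33 = 4.2294
lambda_3 * g_3 = 6.94 * -3.34 = -23.1796
lambda_4 * g_4 = 0.93 * 3.62 = 3.3666
Total violation = 17.3376 + 4.2294 + 23.1796 + 3.3666 = 48.1132


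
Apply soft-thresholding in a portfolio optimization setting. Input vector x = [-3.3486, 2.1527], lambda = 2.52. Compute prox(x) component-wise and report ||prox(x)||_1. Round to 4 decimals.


Soft-thresholding with lambda = 2.52:
prox(-3.3486) = sign(-3.3486)*max(|-3.3486| - 2.52, 0) = -0.8286
prox(2.1527) = sign(2.1527)*max(|2.1527| - 2.52, 0) = 0.0
prox(x) = [-0.8286, 0.0]
||prox(x)||_1 = 0.8286 + 0.0 = 0.8286


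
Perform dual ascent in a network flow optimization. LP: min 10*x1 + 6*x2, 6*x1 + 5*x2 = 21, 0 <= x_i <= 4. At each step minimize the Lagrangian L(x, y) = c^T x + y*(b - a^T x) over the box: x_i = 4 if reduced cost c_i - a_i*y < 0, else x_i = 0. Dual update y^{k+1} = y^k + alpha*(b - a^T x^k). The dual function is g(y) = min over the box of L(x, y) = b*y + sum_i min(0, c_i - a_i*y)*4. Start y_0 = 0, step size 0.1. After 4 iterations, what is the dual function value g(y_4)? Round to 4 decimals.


Dual ascent for LP: min 10*x1 + 6*x2, 6*x1 + 5*x2 = 21, 0 <= x_i <= 4
Step 1: y^k = 0.0, reduced costs: (10.0, 6.0)
  x^k = (0.0, 0.0), subgradient = b - a^T x = 21.0
  y^{k+1} = 0.0 + 0.1*21.0 = 2.1
Step 2: y^k = 2.1, reduced costs: (-2.6, -4.5)
  x^k = (4.0, 4.0), subgradient = b - a^T x = -23.0
  y^{k+1} = 2.1 + 0.1*-23.0 = -0.2
Step 3: y^k = -0.2, reduced costs: (11.2, 7.0)
  x^k = (0.0, 0.0), subgradient = b - a^T x = 21.0
  y^{k+1} = -0.2 + 0.1*21.0 = 1.9
Step 4: y^k = 1.9, reduced costs: (-1.4, -3.5)
  x^k = (4.0, 4.0), subgradient = b - a^T x = -23.0
  y^{k+1} = 1.9 + 0.1*-23.0 = -0.4
Dual objective at y_4 = -0.4: reduced costs (12.4, 8.0), box minimizer x = (0.0, 0.0)
g(y_4) = b*y + (c1 - a1*y)*x1 + (c2 - a2*y)*x2 = 21*(-0.4) + 12.4*0.0 + 8.0*0.0 = -8.4 + 0.0 + 0.0 = -8.4


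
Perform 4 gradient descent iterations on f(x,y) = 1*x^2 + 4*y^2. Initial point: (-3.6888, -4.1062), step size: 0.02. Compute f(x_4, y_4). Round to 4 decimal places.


Gradient descent on f(x,y) = 1*x^2 + 4*y^2.
Starting point: (-3.6888, -4.1062), alpha = 0.02
Step 1: grad_x = 2*1*-3.6888 = -7.3776, grad_y = 2*4*-4.1062 = -32.8496
  x_1 = -3.6888 - 0.02*-7.3776 = -3.5412
  y_1 = -4.1062 - 0.02*-32.8496 = -3.4492
Step 2: grad_x = 2*1*-3.5412 = -7.0825, grad_y = 2*4*-3.4492 = -27.5937
  x_2 = -3.5412 - 0.02*-7.0825 = -3.3996
  y_2 = -3.4492 - 0.02*-27.5937 = -2.8973
Step 3: grad_x = 2*1*-3.3996 = -6.7992, grad_y = 2*4*-2.8973 = -23.1787
  x_3 = -3.3996 - 0.02*-6.7992 = -3.2636
  y_3 = -2.8973 - 0.02*-23.1787 = -2.4338
Step 4: grad_x = 2*1*-3.2636 = -6.5272, grad_y = 2*4*-2.4338 = -19.4701
  x_4 = -3.2636 - 0.02*-6.5272 = -3.1331
  y_4 = -2.4338 - 0.02*-19.4701 = -2.0444
f(-3.1331, -2.0444) = 1*(-3.1331)^2 + 4*(-2.0444)^2 = 26.5337


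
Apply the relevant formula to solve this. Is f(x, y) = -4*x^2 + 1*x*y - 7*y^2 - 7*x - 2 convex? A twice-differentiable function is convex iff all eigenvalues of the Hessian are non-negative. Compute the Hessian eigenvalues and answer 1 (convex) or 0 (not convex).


The Hessian of f(x,y) = -4*x^2 + 1*x*y - 7*y^2 - 7*x - 2 is:
H = [[-8, 1], [1, -14]]
Trace = -8 - 14 = -22
Determinant = -8*-14 - (1)^2 = 111
Discriminant = (-22)^2 - 4*111 = 40.0
Eigenvalues: lambda_1 = -14.1623, lambda_2 = -7.8377
The function is not convex.

0


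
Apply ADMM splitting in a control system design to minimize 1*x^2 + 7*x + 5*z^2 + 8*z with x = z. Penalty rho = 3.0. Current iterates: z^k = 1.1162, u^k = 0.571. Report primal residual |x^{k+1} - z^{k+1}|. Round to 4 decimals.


ADMM iteration with rho = 3.0, z^k = 1.1162, u^k = 0.571
Step 1: x-update.
Minimize 1*x^2 + 7*x + (3.0/2)*(x - 1.1162 + 0.571)^2
FOC: (2*1 + 3.0)*x = -7 + 3.0*(1.1162 - 0.571)
x^{k+1} = -1.0729
Step 2: z-update.
Minimize 5*z^2 + 8*z + (3.0/2)*(-1.0729 - z + 0.571)^2
FOC: (2*5 + 3.0)*z = -8 + 3.0*(-1.0729 + 0.571)
z^{k+1} = -0.7312
Step 3: u-update.
u^{k+1} = 0.571 - 1.0729 + 0.7312 = 0.2293
Step 4: Primal residual = |-1.0729 + 0.7312| = 0.3417


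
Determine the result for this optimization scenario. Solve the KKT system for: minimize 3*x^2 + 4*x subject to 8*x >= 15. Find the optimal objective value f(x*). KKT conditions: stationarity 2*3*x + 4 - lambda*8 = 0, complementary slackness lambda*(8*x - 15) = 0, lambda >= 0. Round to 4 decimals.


Step 1: Try lambda = 0 (constraint inactive).
x_unc = -4/(2*3) = -0.6667
Check: 8*-0.6667 = -5.3336 < 15 -- violated!
Step 2: Constraint must be active: 8*x = 15
x* = 15/8 = 1.875
lambda = (2*3*1.875 + 4)/8 = 1.9063
Step 3: Compute optimal value.
f(x*) = 3*1.875^2 + 4*1.875 = 18.0469


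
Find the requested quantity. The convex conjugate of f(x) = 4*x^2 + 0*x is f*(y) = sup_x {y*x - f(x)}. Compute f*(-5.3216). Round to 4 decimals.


f*(y) = sup_x {y*x - a*x^2 - b*x} = sup_x {(y-b)*x - a*x^2}
FOC: (y - b) - 2a*x = 0 => x* = (y - b)/(2a)
x* = (-5.3216 - 0)/(2*4) = -0.6652
f*(-5.3216) = (y-b)^2/(4a) = (-5.3216 - 0)^2/(4*4)
= 28.3194/16 = 1.77


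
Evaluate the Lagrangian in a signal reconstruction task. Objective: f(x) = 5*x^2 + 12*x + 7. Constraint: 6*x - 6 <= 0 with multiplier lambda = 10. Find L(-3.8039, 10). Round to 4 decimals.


Step 1: Evaluate f(x).
f(-3.8039) = 5*(-3.8039)^2 + 12*(-3.8039) + 7 = 33.7015
Step 2: Evaluate g(x).
g(-3.8039) = 6*-3.8039 - 6 = -28.8234
Step 3: Compute Lagrangian.
L = 33.7015 + 10*-28.8234 = -254.5325


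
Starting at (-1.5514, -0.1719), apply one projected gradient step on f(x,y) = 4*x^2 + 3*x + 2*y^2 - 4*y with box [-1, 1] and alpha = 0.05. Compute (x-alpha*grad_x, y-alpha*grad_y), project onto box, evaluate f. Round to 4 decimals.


Step 1: Compute gradient at (-1.5514, -0.1719).
grad_x = 2*4*-1.5514 + 3 = -9.4112
grad_y = 2*2*-0.1719 - 4 = -4.6876
Step 2: Gradient step.
x_raw = -1.5514 - 0.05*-9.4112 = -1.0808
y_raw = -0.1719 - 0.05*-4.6876 = 0.0625
Step 3: Project onto [-1, 1].
x_proj = clip(-1.0808) = -1.0
y_proj = clip(0.0625) = 0.0625
Step 4: Evaluate f.
f(-1.0, 0.0625) = 0.7579


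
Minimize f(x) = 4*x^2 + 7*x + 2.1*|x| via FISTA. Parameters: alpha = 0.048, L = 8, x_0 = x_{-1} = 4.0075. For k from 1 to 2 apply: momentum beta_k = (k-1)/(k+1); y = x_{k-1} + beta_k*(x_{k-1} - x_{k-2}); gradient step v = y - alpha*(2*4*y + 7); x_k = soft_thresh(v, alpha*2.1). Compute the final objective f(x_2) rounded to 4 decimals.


FISTA on f(x) = 4*x^2 + 7*x + 2.1*|x|
L = 8, alpha = 0.048
Iteration 1: beta = 0.0, y = 4.0075 + 0.0*(4.0075 - 4.0075) = 4.0075
  grad(y) = 39.06, v = y - alpha*grad = 2.1326
  prox(v) = soft_thresh(2.1326, 0.1008) = 2.0318
Iteration 2: beta = 0.3333, y = 2.0318 + 0.3333*(2.0318 - 4.0075) = 1.3733
  grad(y) = 17.9861, v = y - alpha*grad = 0.5099
  prox(v) = soft_thresh(0.5099, 0.1008) = 0.4091
f(x_2) = 4*0.4091^2 + 7*0.4091 + 2.1*|0.4091| = 4.3926


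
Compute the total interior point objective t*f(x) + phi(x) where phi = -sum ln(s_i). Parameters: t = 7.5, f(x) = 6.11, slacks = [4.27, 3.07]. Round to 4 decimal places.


Step 1: Compute log-barrier.
ln values: [1.4516, 1.1217]
phi = -(1.4516 + 1.1217) = -2.5733
Step 2: Compute augmented objective.
t*f(x) = 7.5*6.11 = 45.825
Total = 45.825 - 2.5733 = 43.2517


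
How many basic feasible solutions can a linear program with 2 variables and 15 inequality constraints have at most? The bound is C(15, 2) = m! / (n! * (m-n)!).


Each vertex corresponds to some choice of n active constraints out of m, so the number of vertices is at most C(m, n) = m! / (n!(m-n)!).
m = 15, n = 2
Numerator: 15 * 14
Denominator: 2! = 2
C(15, 2) = 105


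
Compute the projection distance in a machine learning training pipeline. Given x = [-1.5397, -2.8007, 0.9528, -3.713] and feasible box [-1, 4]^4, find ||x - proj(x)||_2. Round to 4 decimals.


Project each component onto [-1, 4].
clip(-1.5397) = -1.0, clip(-2.8007) = -1.0, clip(0.9528) = 0.9528, clip(-3.713) = -1.0
Projection = [-1.0, -1.0, 0.9528, -1.0]
Squared diffs: [0.2913, 3.2425, 0.0, 7.3604]
Distance = sqrt(10.8942) = 3.3006


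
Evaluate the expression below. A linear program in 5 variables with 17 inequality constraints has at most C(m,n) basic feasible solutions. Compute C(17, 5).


Each vertex corresponds to some choice of n active constraints out of m, so the number of vertices is at most C(m, n) = m! / (n!(m-n)!).
m = 17, n = 5
Numerator: 17 * 16 * 15 * 14 * 13
Denominator: 5! = 120
C(17, 5) = 6188


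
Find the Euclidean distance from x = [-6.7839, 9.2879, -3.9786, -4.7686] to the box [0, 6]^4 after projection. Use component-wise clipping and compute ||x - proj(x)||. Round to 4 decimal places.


Project each component onto [0, 6].
clip(-6.7839) = 0.0, clip(9.2879) = 6.0, clip(-3.9786) = 0.0, clip(-4.7686) = 0.0
Projection = [0.0, 6.0, 0.0, 0.0]
Squared diffs: [46.0213, 10.8103, 15.8293, 22.7395]
Distance = sqrt(95.4004) = 9.7673


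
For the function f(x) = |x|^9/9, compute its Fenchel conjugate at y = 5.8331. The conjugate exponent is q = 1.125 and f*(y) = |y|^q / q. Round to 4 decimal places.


The conjugate exponent q satisfies 1/p + 1/q = 1.
p = 9, so q = 9/(9 - 1) = 1.125
|y|^q = 5.8331^1.125 = 7.2717
f*(5.8331) = 7.2717 / 1.125 = 6.4637


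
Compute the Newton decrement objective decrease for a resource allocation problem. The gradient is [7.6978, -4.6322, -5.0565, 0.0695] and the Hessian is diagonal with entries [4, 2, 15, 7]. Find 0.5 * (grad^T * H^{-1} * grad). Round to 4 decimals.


Step 1: H is diagonal, so H^(-1) * g = [1.9245, -2.3161, -0.3371, 0.0099].
Step 2: g^T H^(-1) g = sum_i g_i^2 / H_ii
  = (7.6978)^2/4 + (-4.6322)^2/2 + (-5.0565)^2/15 + (0.0695)^2/7
  = 14.814 + 10.7286 + 1.7045 + 0.0007 = 27.2479
Step 3: Objective decrease = 0.5 * g^T H^(-1) g = 13.624


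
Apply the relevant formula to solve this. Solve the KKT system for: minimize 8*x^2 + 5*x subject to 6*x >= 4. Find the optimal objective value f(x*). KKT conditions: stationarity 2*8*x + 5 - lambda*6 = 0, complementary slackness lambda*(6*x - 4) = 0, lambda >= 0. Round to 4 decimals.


Step 1: Try lambda = 0 (constraint inactive).
x_unc = -5/(2*8) = -0.3125
Check: 6*-0.3125 = -1.875 < 4 -- violated!
Step 2: Constraint must be active: 6*x = 4
x* = 4/6 = 2/3 = 0.6667 (rounded; the exact value 2/3 is used below)
lambda = (2*8*(2/3) + 5)/6 = 2.6111
Step 3: Compute optimal value.
f(x*) = 8*(2/3)^2 + 5*(2/3) = 6.8889


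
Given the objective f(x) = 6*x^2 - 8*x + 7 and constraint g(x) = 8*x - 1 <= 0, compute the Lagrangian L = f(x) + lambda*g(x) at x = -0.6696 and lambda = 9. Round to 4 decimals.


Step 1: Evaluate f(x).
f(-0.6696) = 6*(-0.6696)^2 - 8*(-0.6696) + 7 = 15.047
Step 2: Evaluate g(x).
g(-0.6696) = 8*-0.6696 - 1 = -6.3568
Step 3: Compute Lagrangian.
L = 15.047 + 9*-6.3568 = -42.1642


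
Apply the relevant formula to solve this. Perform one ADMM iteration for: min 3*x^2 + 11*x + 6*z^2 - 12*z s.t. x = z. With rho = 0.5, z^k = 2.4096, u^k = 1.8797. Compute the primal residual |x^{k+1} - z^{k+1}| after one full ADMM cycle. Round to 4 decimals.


ADMM iteration with rho = 0.5, z^k = 2.4096, u^k = 1.8797
Step 1: x-update.
Minimize 3*x^2 + 11*x + (0.5/2)*(x - 2.4096 + 1.8797)^2
FOC: (2*3 + 0.5)*x = -11 + 0.5*(2.4096 - 1.8797)
x^{k+1} = -1.6515
Step 2: z-update.
Minimize 6*z^2 - 12*z + (0.5/2)*(-1.6515 - z + 1.8797)^2
FOC: (2*6 + 0.5)*z = 12 + 0.5*(-1.6515 + 1.8797)
z^{k+1} = 0.9691
Step 3: u-update.
u^{k+1} = 1.8797 - 1.6515 - 0.9691 = -0.741
Step 4: Primal residual = |-1.6515 - 0.9691| = 2.6207
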